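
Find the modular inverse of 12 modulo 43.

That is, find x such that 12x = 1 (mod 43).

Step 1: We need x such that 12 * x = 1 (mod 43).
Step 2: Using the extended Euclidean algorithm or trial:
  12 * 18 = 216 = 5 * 43 + 1.
Step 3: Since 216 mod 43 = 1, the inverse is x = 18.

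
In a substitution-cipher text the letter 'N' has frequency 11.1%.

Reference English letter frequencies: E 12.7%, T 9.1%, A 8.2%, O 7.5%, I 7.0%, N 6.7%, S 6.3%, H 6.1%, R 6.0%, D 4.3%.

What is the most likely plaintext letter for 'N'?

Step 1: The observed frequency is 11.1%.
Step 2: Compare with English frequencies:
  E: 12.7% (difference: 1.6%) <-- closest
  T: 9.1% (difference: 2.0%)
  A: 8.2% (difference: 2.9%)
  O: 7.5% (difference: 3.6%)
  I: 7.0% (difference: 4.1%)
  N: 6.7% (difference: 4.4%)
  S: 6.3% (difference: 4.8%)
  H: 6.1% (difference: 5.0%)
  R: 6.0% (difference: 5.1%)
  D: 4.3% (difference: 6.8%)
Step 3: 'N' most likely represents 'E' (frequency 12.7%).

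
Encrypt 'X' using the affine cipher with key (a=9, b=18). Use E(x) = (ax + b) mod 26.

Step 1: Convert 'X' to number: x = 23.
Step 2: E(23) = (9 * 23 + 18) mod 26 = 225 mod 26 = 17.
Step 3: Convert 17 back to letter: R.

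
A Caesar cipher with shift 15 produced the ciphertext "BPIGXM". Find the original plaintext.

Step 1: Reverse the shift by subtracting 15 from each letter position.
  B (position 1) -> position (1-15) mod 26 = 12 -> M
  P (position 15) -> position (15-15) mod 26 = 0 -> A
  I (position 8) -> position (8-15) mod 26 = 19 -> T
  G (position 6) -> position (6-15) mod 26 = 17 -> R
  X (position 23) -> position (23-15) mod 26 = 8 -> I
  M (position 12) -> position (12-15) mod 26 = 23 -> X
Decrypted message: MATRIX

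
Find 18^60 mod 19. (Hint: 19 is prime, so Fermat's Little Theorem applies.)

Step 1: Since 19 is prime, by Fermat's Little Theorem: 18^18 = 1 (mod 19).
Step 2: Reduce exponent: 60 mod 18 = 6.
Step 3: So 18^60 = 18^6 (mod 19).
Step 4: 18^6 mod 19 = 1.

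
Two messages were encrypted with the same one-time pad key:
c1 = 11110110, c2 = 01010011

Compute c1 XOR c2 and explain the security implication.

Step 1: c1 XOR c2 = (m1 XOR k) XOR (m2 XOR k).
Step 2: By XOR associativity/commutativity: = m1 XOR m2 XOR k XOR k = m1 XOR m2.
Step 3: 11110110 XOR 01010011 = 10100101 = 165.
Step 4: The key cancels out! An attacker learns m1 XOR m2 = 165, revealing the relationship between plaintexts.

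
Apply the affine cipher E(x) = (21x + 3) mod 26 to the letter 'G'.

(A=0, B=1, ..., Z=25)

Step 1: Convert 'G' to number: x = 6.
Step 2: E(6) = (21 * 6 + 3) mod 26 = 129 mod 26 = 25.
Step 3: Convert 25 back to letter: Z.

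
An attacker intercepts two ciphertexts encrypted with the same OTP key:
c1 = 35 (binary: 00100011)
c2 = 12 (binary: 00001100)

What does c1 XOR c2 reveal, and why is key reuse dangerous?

Step 1: c1 XOR c2 = (m1 XOR k) XOR (m2 XOR k).
Step 2: By XOR associativity/commutativity: = m1 XOR m2 XOR k XOR k = m1 XOR m2.
Step 3: 00100011 XOR 00001100 = 00101111 = 47.
Step 4: The key cancels out! An attacker learns m1 XOR m2 = 47, revealing the relationship between plaintexts.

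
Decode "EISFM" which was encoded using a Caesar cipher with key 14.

Step 1: Reverse the shift by subtracting 14 from each letter position.
  E (position 4) -> position (4-14) mod 26 = 16 -> Q
  I (position 8) -> position (8-14) mod 26 = 20 -> U
  S (position 18) -> position (18-14) mod 26 = 4 -> E
  F (position 5) -> position (5-14) mod 26 = 17 -> R
  M (position 12) -> position (12-14) mod 26 = 24 -> Y
Decrypted message: QUERY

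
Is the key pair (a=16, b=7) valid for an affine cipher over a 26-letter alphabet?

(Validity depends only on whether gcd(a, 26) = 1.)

Step 1: Compute gcd(16, 26).
Step 2: gcd(16, 26) = 2.
Since gcd = 2 != 1, 16 shares a common factor with 26, so it cannot be used.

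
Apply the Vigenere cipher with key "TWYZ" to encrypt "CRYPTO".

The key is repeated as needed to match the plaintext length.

Step 1: Repeat key to match plaintext length:
  Plaintext: CRYPTO
  Key:       TWYZTW
Step 2: Encrypt each letter:
  C(2) + T(19) = (2+19) mod 26 = 21 = V
  R(17) + W(22) = (17+22) mod 26 = 13 = N
  Y(24) + Y(24) = (24+24) mod 26 = 22 = W
  P(15) + Z(25) = (15+25) mod 26 = 14 = O
  T(19) + T(19) = (19+19) mod 26 = 12 = M
  O(14) + W(22) = (14+22) mod 26 = 10 = K
Ciphertext: VNWOMK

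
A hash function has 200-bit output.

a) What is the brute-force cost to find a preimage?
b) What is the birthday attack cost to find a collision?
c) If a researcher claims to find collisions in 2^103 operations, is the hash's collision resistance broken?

Step 1: Preimage resistance requires brute-force of 2^200 operations.
Step 2: Collision resistance (birthday bound) = 2^(200/2) = 2^100.
Step 3: The claimed attack costs 2^103 operations.
Step 4: Since 2^103 >= 2^100, the claimed attack is no faster than the generic birthday attack, so this does not break collision resistance.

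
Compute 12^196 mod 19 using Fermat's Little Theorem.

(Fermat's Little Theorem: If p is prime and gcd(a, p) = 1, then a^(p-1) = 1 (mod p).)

Step 1: Since 19 is prime, by Fermat's Little Theorem: 12^18 = 1 (mod 19).
Step 2: Reduce exponent: 196 mod 18 = 16.
Step 3: So 12^196 = 12^16 (mod 19).
Step 4: 12^16 mod 19 = 7.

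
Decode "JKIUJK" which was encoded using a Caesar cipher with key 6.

Step 1: Reverse the shift by subtracting 6 from each letter position.
  J (position 9) -> position (9-6) mod 26 = 3 -> D
  K (position 10) -> position (10-6) mod 26 = 4 -> E
  I (position 8) -> position (8-6) mod 26 = 2 -> C
  U (position 20) -> position (20-6) mod 26 = 14 -> O
  J (position 9) -> position (9-6) mod 26 = 3 -> D
  K (position 10) -> position (10-6) mod 26 = 4 -> E
Decrypted message: DECODE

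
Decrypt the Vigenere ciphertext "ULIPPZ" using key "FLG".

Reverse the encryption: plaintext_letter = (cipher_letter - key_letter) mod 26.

Step 1: Extend key: FLGFLG
Step 2: Decrypt each letter (c - k) mod 26:
  U(20) - F(5) = (20-5) mod 26 = 15 = P
  L(11) - L(11) = (11-11) mod 26 = 0 = A
  I(8) - G(6) = (8-6) mod 26 = 2 = C
  P(15) - F(5) = (15-5) mod 26 = 10 = K
  P(15) - L(11) = (15-11) mod 26 = 4 = E
  Z(25) - G(6) = (25-6) mod 26 = 19 = T
Plaintext: PACKET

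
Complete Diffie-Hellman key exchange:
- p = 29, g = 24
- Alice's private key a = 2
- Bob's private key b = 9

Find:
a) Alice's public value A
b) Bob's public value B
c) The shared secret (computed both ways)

Step 1: A = g^a mod p = 24^2 mod 29 = 25.
Step 2: B = g^b mod p = 24^9 mod 29 = 25.
Step 3: Alice computes s = B^a mod p = 25^2 mod 29 = 16.
Step 4: Bob computes s = A^b mod p = 25^9 mod 29 = 16.
Both sides agree: shared secret = 16.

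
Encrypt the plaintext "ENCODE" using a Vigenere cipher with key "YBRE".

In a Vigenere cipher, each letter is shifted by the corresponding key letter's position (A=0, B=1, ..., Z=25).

Step 1: Repeat key to match plaintext length:
  Plaintext: ENCODE
  Key:       YBREYB
Step 2: Encrypt each letter:
  E(4) + Y(24) = (4+24) mod 26 = 2 = C
  N(13) + B(1) = (13+1) mod 26 = 14 = O
  C(2) + R(17) = (2+17) mod 26 = 19 = T
  O(14) + E(4) = (14+4) mod 26 = 18 = S
  D(3) + Y(24) = (3+24) mod 26 = 1 = B
  E(4) + B(1) = (4+1) mod 26 = 5 = F
Ciphertext: COTSBF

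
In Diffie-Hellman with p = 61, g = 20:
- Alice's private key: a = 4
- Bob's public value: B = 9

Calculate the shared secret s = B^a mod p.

Step 1: s = B^a mod p = 9^4 mod 61.
  9^1 mod 61 = 9
  9^2 mod 61 = (9 * 9) mod 61 = 20
  9^3 mod 61 = (20 * 9) mod 61 = 58
  9^4 mod 61 = (58 * 9) mod 61 = 34
Result: shared secret = 34.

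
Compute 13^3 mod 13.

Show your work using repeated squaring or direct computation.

Step 1: Compute 13^3 mod 13 step by step, reducing modulo 13 at each step.
  13^1 mod 13 = 0
  13^2 mod 13 = (0 * 13) mod 13 = 0
  13^3 mod 13 = (0 * 13) mod 13 = 0
Step 2: Result = 0.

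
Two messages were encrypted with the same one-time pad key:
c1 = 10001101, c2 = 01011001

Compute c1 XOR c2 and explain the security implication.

Step 1: c1 XOR c2 = (m1 XOR k) XOR (m2 XOR k).
Step 2: By XOR associativity/commutativity: = m1 XOR m2 XOR k XOR k = m1 XOR m2.
Step 3: 10001101 XOR 01011001 = 11010100 = 212.
Step 4: The key cancels out! An attacker learns m1 XOR m2 = 212, revealing the relationship between plaintexts.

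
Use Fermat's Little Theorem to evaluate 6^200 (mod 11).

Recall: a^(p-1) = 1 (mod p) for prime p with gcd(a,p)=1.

Step 1: Since 11 is prime, by Fermat's Little Theorem: 6^10 = 1 (mod 11).
Step 2: Reduce exponent: 200 mod 10 = 0.
Step 3: So 6^200 = 6^0 (mod 11).
Step 4: 6^0 mod 11 = 1.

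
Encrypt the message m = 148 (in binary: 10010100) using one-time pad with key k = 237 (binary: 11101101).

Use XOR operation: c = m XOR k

Step 1: Write out the XOR operation bit by bit:
  Message: 10010100
  Key:     11101101
  XOR:     01111001
Step 2: Convert to decimal: 01111001 = 121.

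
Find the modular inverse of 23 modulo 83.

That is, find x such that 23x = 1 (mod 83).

Step 1: We need x such that 23 * x = 1 (mod 83).
Step 2: Using the extended Euclidean algorithm or trial:
  23 * 65 = 1495 = 18 * 83 + 1.
Step 3: Since 1495 mod 83 = 1, the inverse is x = 65.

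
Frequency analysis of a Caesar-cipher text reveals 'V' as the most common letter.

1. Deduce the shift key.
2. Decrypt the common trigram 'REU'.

Step 1: In English, 'E' is the most frequent letter (12.7%).
Step 2: The most frequent ciphertext letter is 'V' (position 21).
Step 3: Shift = (21 - 4) mod 26 = 17.
Step 4: Decrypt 'REU' by shifting back 17:
  R -> A
  E -> N
  U -> D
Step 5: 'REU' decrypts to 'AND'.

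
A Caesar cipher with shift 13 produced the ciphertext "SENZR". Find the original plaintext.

Step 1: Reverse the shift by subtracting 13 from each letter position.
  S (position 18) -> position (18-13) mod 26 = 5 -> F
  E (position 4) -> position (4-13) mod 26 = 17 -> R
  N (position 13) -> position (13-13) mod 26 = 0 -> A
  Z (position 25) -> position (25-13) mod 26 = 12 -> M
  R (position 17) -> position (17-13) mod 26 = 4 -> E
Decrypted message: FRAME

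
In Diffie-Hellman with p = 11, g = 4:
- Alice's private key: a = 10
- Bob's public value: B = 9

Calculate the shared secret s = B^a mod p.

Step 1: s = B^a mod p = 9^10 mod 11.
  9^1 mod 11 = 9
  9^2 mod 11 = (9 * 9) mod 11 = 4
  9^3 mod 11 = (4 * 9) mod 11 = 3
  9^4 mod 11 = (3 * 9) mod 11 = 5
  9^5 mod 11 = (5 * 9) mod 11 = 1
  9^6 mod 11 = (1 * 9) mod 11 = 9
  9^7 mod 11 = (9 * 9) mod 11 = 4
  9^8 mod 11 = (4 * 9) mod 11 = 3
  9^9 mod 11 = (3 * 9) mod 11 = 5
  9^10 mod 11 = (5 * 9) mod 11 = 1
Result: shared secret = 1.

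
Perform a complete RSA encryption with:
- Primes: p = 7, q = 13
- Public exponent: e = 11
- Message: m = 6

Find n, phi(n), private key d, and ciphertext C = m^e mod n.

Step 1: n = 7 * 13 = 91.
Step 2: phi(n) = (7-1)(13-1) = 6 * 12 = 72.
Step 3: Find d = 11^(-1) mod 72 = 59.
  Verify: 11 * 59 = 649 = 1 (mod 72).
Step 4: C = 6^11 mod 91 = 76.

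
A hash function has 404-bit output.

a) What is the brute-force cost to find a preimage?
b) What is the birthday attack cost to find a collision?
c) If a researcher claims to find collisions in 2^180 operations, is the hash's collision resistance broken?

Step 1: Preimage resistance requires brute-force of 2^404 operations.
Step 2: Collision resistance (birthday bound) = 2^(404/2) = 2^202.
Step 3: The claimed attack costs 2^180 operations.
Step 4: Since 2^180 < 2^202, the claimed attack beats the generic birthday bound, so collision resistance is broken.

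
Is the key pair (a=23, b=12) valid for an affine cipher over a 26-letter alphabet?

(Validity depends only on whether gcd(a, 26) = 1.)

Step 1: Compute gcd(23, 26).
Step 2: gcd(23, 26) = 1.
Since gcd = 1, 23 is coprime with 26, so it is a valid key.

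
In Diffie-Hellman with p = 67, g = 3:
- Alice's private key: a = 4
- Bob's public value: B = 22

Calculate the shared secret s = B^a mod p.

Step 1: s = B^a mod p = 22^4 mod 67.
  22^1 mod 67 = 22
  22^2 mod 67 = (22 * 22) mod 67 = 15
  22^3 mod 67 = (15 * 22) mod 67 = 62
  22^4 mod 67 = (62 * 22) mod 67 = 24
Result: shared secret = 24.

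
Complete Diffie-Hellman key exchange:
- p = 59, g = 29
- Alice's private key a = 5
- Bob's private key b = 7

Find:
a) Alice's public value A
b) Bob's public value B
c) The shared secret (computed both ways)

Step 1: A = g^a mod p = 29^5 mod 59 = 35.
Step 2: B = g^b mod p = 29^7 mod 59 = 53.
Step 3: Alice computes s = B^a mod p = 53^5 mod 59 = 12.
Step 4: Bob computes s = A^b mod p = 35^7 mod 59 = 12.
Both sides agree: shared secret = 12.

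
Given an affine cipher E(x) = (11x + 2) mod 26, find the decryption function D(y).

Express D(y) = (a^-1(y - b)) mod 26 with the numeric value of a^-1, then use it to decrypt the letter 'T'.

Step 1: Find a^-1, the modular inverse of 11 mod 26.
Step 2: We need 11 * a^-1 = 1 (mod 26).
Step 3: 11 * 19 = 209 = 8 * 26 + 1, so a^-1 = 19.
Step 4: D(y) = 19(y - 2) mod 26.
Step 5: Apply to 'T' (y = 19): D(19) = 19 * (19 - 2) mod 26 = 19 * 17 mod 26 = 11 -> 'L'.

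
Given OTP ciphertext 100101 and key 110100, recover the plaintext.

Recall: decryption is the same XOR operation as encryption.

Step 1: XOR ciphertext with key:
  Ciphertext: 100101
  Key:        110100
  XOR:        010001
Step 2: Plaintext = 010001 = 17 in decimal.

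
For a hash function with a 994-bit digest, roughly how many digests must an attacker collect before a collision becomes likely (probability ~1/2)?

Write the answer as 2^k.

Step 1: The birthday paradox gives collision probability ~50% after sqrt(2^n) = 2^(n/2) hashes.
Step 2: For 994-bit output: 2^(994/2) = 2^497.
Step 3: Approximately 2^497 hash computations needed.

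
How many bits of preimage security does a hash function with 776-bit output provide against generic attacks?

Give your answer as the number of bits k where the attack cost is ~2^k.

Step 1: The hash has a 776-bit output.
Step 2: Preimage resistance means: given a digest h(x), it should be infeasible to find any input that hashes to it.
With a 776-bit output there are 2^776 possible digests, so a generic brute-force preimage search costs about 2^776 evaluations.
Step 3: Security level = 776 bits.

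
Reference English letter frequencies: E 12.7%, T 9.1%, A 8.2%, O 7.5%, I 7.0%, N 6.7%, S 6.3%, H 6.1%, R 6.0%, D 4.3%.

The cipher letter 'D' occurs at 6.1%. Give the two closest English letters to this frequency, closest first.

Step 1: Observed frequency of 'D' is 6.1%.
Step 2: Compute distances to each reference frequency and sort:
  H (6.1%): difference = 0.0% <-- BEST
  R (6.0%): difference = 0.1% <-- RUNNER-UP
  S (6.3%): difference = 0.2%
  N (6.7%): difference = 0.6%
  I (7.0%): difference = 0.9%
Step 3: Most likely is 'H' (6.1%, diff 0.0%); second most likely is 'R' (6.0%, diff 0.1%).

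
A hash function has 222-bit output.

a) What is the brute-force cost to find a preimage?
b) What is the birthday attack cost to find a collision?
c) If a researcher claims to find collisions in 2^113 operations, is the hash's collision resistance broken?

Step 1: Preimage resistance requires brute-force of 2^222 operations.
Step 2: Collision resistance (birthday bound) = 2^(222/2) = 2^111.
Step 3: The claimed attack costs 2^113 operations.
Step 4: Since 2^113 >= 2^111, the claimed attack is no faster than the generic birthday attack, so this does not break collision resistance.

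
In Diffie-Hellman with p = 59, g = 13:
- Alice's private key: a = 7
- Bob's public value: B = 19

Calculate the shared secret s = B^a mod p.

Step 1: s = B^a mod p = 19^7 mod 59.
  19^1 mod 59 = 19
  19^2 mod 59 = (19 * 19) mod 59 = 7
  19^3 mod 59 = (7 * 19) mod 59 = 15
  19^4 mod 59 = (15 * 19) mod 59 = 49
  19^5 mod 59 = (49 * 19) mod 59 = 46
  19^6 mod 59 = (46 * 19) mod 59 = 48
  19^7 mod 59 = (48 * 19) mod 59 = 27
Result: shared secret = 27.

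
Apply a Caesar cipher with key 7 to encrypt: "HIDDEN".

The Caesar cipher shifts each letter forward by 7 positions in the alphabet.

Step 1: For each letter, shift forward by 7 positions (mod 26).
  H (position 7) -> position (7+7) mod 26 = 14 -> O
  I (position 8) -> position (8+7) mod 26 = 15 -> P
  D (position 3) -> position (3+7) mod 26 = 10 -> K
  D (position 3) -> position (3+7) mod 26 = 10 -> K
  E (position 4) -> position (4+7) mod 26 = 11 -> L
  N (position 13) -> position (13+7) mod 26 = 20 -> U
Result: OPKKLU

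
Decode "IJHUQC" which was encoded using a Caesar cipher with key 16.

Step 1: Reverse the shift by subtracting 16 from each letter position.
  I (position 8) -> position (8-16) mod 26 = 18 -> S
  J (position 9) -> position (9-16) mod 26 = 19 -> T
  H (position 7) -> position (7-16) mod 26 = 17 -> R
  U (position 20) -> position (20-16) mod 26 = 4 -> E
  Q (position 16) -> position (16-16) mod 26 = 0 -> A
  C (position 2) -> position (2-16) mod 26 = 12 -> M
Decrypted message: STREAM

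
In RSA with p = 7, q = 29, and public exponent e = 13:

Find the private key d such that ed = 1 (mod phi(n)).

Step 1: n = 7 * 29 = 203.
Step 2: phi(n) = 6 * 28 = 168.
Step 3: Find d such that 13 * d = 1 (mod 168).
Step 4: d = 13^(-1) mod 168 = 13.
Verification: 13 * 13 = 169 = 1 * 168 + 1.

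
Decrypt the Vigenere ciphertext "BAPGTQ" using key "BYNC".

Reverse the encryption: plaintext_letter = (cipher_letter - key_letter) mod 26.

Step 1: Extend key: BYNCBY
Step 2: Decrypt each letter (c - k) mod 26:
  B(1) - B(1) = (1-1) mod 26 = 0 = A
  A(0) - Y(24) = (0-24) mod 26 = 2 = C
  P(15) - N(13) = (15-13) mod 26 = 2 = C
  G(6) - C(2) = (6-2) mod 26 = 4 = E
  T(19) - B(1) = (19-1) mod 26 = 18 = S
  Q(16) - Y(24) = (16-24) mod 26 = 18 = S
Plaintext: ACCESS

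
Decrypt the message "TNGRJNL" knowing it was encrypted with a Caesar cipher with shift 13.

Step 1: Reverse the shift by subtracting 13 from each letter position.
  T (position 19) -> position (19-13) mod 26 = 6 -> G
  N (position 13) -> position (13-13) mod 26 = 0 -> A
  G (position 6) -> position (6-13) mod 26 = 19 -> T
  R (position 17) -> position (17-13) mod 26 = 4 -> E
  J (position 9) -> position (9-13) mod 26 = 22 -> W
  N (position 13) -> position (13-13) mod 26 = 0 -> A
  L (position 11) -> position (11-13) mod 26 = 24 -> Y
Decrypted message: GATEWAY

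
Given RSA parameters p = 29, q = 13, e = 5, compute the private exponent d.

Step 1: n = 29 * 13 = 377.
Step 2: phi(n) = 28 * 12 = 336.
Step 3: Find d such that 5 * d = 1 (mod 336).
Step 4: d = 5^(-1) mod 336 = 269.
Verification: 5 * 269 = 1345 = 4 * 336 + 1.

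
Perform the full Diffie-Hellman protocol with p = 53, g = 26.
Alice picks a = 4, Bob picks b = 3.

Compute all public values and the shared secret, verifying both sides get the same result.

Step 1: A = g^a mod p = 26^4 mod 53 = 10.
Step 2: B = g^b mod p = 26^3 mod 53 = 33.
Step 3: Alice computes s = B^a mod p = 33^4 mod 53 = 46.
Step 4: Bob computes s = A^b mod p = 10^3 mod 53 = 46.
Both sides agree: shared secret = 46.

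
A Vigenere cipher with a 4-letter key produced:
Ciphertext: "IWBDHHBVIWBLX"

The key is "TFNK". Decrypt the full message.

Step 1: Key 'TFNK' has length 4. Extended key: TFNKTFNKTFNKT
Step 2: Decrypt each position:
  I(8) - T(19) = 15 = P
  W(22) - F(5) = 17 = R
  B(1) - N(13) = 14 = O
  D(3) - K(10) = 19 = T
  H(7) - T(19) = 14 = O
  H(7) - F(5) = 2 = C
  B(1) - N(13) = 14 = O
  V(21) - K(10) = 11 = L
  I(8) - T(19) = 15 = P
  W(22) - F(5) = 17 = R
  B(1) - N(13) = 14 = O
  L(11) - K(10) = 1 = B
  X(23) - T(19) = 4 = E
Plaintext: PROTOCOLPROBE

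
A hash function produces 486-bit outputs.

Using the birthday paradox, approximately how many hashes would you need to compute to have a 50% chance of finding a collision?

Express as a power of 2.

Step 1: The birthday paradox gives collision probability ~50% after sqrt(2^n) = 2^(n/2) hashes.
Step 2: For 486-bit output: 2^(486/2) = 2^243.
Step 3: Approximately 2^243 hash computations needed.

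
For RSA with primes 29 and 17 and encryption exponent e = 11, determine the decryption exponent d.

Step 1: n = 29 * 17 = 493.
Step 2: phi(n) = 28 * 16 = 448.
Step 3: Find d such that 11 * d = 1 (mod 448).
Step 4: d = 11^(-1) mod 448 = 163.
Verification: 11 * 163 = 1793 = 4 * 448 + 1.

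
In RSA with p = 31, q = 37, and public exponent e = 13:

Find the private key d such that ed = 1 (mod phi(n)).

Step 1: n = 31 * 37 = 1147.
Step 2: phi(n) = 30 * 36 = 1080.
Step 3: Find d such that 13 * d = 1 (mod 1080).
Step 4: d = 13^(-1) mod 1080 = 997.
Verification: 13 * 997 = 12961 = 12 * 1080 + 1.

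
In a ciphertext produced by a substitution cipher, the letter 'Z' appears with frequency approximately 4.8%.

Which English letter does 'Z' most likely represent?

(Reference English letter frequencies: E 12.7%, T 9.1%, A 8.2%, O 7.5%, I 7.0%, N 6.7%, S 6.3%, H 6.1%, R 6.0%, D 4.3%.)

Step 1: The observed frequency is 4.8%.
Step 2: Compare with English frequencies:
  E: 12.7% (difference: 7.9%)
  T: 9.1% (difference: 4.3%)
  A: 8.2% (difference: 3.4%)
  O: 7.5% (difference: 2.7%)
  I: 7.0% (difference: 2.2%)
  N: 6.7% (difference: 1.9%)
  S: 6.3% (difference: 1.5%)
  H: 6.1% (difference: 1.3%)
  R: 6.0% (difference: 1.2%)
  D: 4.3% (difference: 0.5%) <-- closest
Step 3: 'Z' most likely represents 'D' (frequency 4.3%).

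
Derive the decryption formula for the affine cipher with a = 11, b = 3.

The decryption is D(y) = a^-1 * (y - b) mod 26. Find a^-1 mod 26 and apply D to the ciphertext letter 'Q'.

Step 1: Find a^-1, the modular inverse of 11 mod 26.
Step 2: We need 11 * a^-1 = 1 (mod 26).
Step 3: 11 * 19 = 209 = 8 * 26 + 1, so a^-1 = 19.
Step 4: D(y) = 19(y - 3) mod 26.
Step 5: Apply to 'Q' (y = 16): D(16) = 19 * (16 - 3) mod 26 = 19 * 13 mod 26 = 13 -> 'N'.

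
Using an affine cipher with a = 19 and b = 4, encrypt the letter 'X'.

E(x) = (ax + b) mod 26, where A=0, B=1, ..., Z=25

Step 1: Convert 'X' to number: x = 23.
Step 2: E(23) = (19 * 23 + 4) mod 26 = 441 mod 26 = 25.
Step 3: Convert 25 back to letter: Z.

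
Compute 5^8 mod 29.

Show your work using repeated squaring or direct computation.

Step 1: Compute 5^8 mod 29 step by step, reducing modulo 29 at each step.
  5^1 mod 29 = 5
  5^2 mod 29 = (5 * 5) mod 29 = 25
  5^3 mod 29 = (25 * 5) mod 29 = 9
  5^4 mod 29 = (9 * 5) mod 29 = 16
  5^5 mod 29 = (16 * 5) mod 29 = 22
  5^6 mod 29 = (22 * 5) mod 29 = 23
  5^7 mod 29 = (23 * 5) mod 29 = 28
  5^8 mod 29 = (28 * 5) mod 29 = 24
Step 2: Result = 24.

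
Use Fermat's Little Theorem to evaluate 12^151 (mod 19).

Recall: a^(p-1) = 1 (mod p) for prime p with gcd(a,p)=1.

Step 1: Since 19 is prime, by Fermat's Little Theorem: 12^18 = 1 (mod 19).
Step 2: Reduce exponent: 151 mod 18 = 7.
Step 3: So 12^151 = 12^7 (mod 19).
Step 4: 12^7 mod 19 = 12.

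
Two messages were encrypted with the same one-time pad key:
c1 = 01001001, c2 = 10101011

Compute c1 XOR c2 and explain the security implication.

Step 1: c1 XOR c2 = (m1 XOR k) XOR (m2 XOR k).
Step 2: By XOR associativity/commutativity: = m1 XOR m2 XOR k XOR k = m1 XOR m2.
Step 3: 01001001 XOR 10101011 = 11100010 = 226.
Step 4: The key cancels out! An attacker learns m1 XOR m2 = 226, revealing the relationship between plaintexts.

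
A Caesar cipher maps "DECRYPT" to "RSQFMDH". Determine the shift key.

Step 1: Compare first letters: D (position 3) -> R (position 17).
Step 2: Shift = (17 - 3) mod 26 = 14.
The shift value is 14.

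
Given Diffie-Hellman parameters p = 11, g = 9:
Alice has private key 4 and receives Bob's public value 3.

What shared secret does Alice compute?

Step 1: s = B^a mod p = 3^4 mod 11.
  3^1 mod 11 = 3
  3^2 mod 11 = (3 * 3) mod 11 = 9
  3^3 mod 11 = (9 * 3) mod 11 = 5
  3^4 mod 11 = (5 * 3) mod 11 = 4
Result: shared secret = 4.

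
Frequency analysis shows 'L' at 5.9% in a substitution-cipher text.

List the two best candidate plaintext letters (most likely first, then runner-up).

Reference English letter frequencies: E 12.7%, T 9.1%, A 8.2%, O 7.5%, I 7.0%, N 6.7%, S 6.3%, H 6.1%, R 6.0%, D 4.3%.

Step 1: Observed frequency of 'L' is 5.9%.
Step 2: Compute distances to each reference frequency and sort:
  R (6.0%): difference = 0.1% <-- BEST
  H (6.1%): difference = 0.2% <-- RUNNER-UP
  S (6.3%): difference = 0.4%
  N (6.7%): difference = 0.8%
  I (7.0%): difference = 1.1%
Step 3: Most likely is 'R' (6.0%, diff 0.1%); second most likely is 'H' (6.1%, diff 0.2%).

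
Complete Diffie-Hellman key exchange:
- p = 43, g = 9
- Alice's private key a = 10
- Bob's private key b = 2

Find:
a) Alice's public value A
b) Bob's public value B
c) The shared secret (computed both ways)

Step 1: A = g^a mod p = 9^10 mod 43 = 14.
Step 2: B = g^b mod p = 9^2 mod 43 = 38.
Step 3: Alice computes s = B^a mod p = 38^10 mod 43 = 24.
Step 4: Bob computes s = A^b mod p = 14^2 mod 43 = 24.
Both sides agree: shared secret = 24.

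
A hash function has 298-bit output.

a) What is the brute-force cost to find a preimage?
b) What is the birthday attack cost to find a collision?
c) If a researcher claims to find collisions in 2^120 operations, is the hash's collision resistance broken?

Step 1: Preimage resistance requires brute-force of 2^298 operations.
Step 2: Collision resistance (birthday bound) = 2^(298/2) = 2^149.
Step 3: The claimed attack costs 2^120 operations.
Step 4: Since 2^120 < 2^149, the claimed attack beats the generic birthday bound, so collision resistance is broken.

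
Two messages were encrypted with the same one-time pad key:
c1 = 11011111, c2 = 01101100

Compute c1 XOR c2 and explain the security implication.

Step 1: c1 XOR c2 = (m1 XOR k) XOR (m2 XOR k).
Step 2: By XOR associativity/commutativity: = m1 XOR m2 XOR k XOR k = m1 XOR m2.
Step 3: 11011111 XOR 01101100 = 10110011 = 179.
Step 4: The key cancels out! An attacker learns m1 XOR m2 = 179, revealing the relationship between plaintexts.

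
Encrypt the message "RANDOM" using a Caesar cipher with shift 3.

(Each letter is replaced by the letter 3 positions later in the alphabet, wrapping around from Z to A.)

Step 1: For each letter, shift forward by 3 positions (mod 26).
  R (position 17) -> position (17+3) mod 26 = 20 -> U
  A (position 0) -> position (0+3) mod 26 = 3 -> D
  N (position 13) -> position (13+3) mod 26 = 16 -> Q
  D (position 3) -> position (3+3) mod 26 = 6 -> G
  O (position 14) -> position (14+3) mod 26 = 17 -> R
  M (position 12) -> position (12+3) mod 26 = 15 -> P
Result: UDQGRP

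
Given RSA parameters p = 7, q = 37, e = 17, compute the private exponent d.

Step 1: n = 7 * 37 = 259.
Step 2: phi(n) = 6 * 36 = 216.
Step 3: Find d such that 17 * d = 1 (mod 216).
Step 4: d = 17^(-1) mod 216 = 89.
Verification: 17 * 89 = 1513 = 7 * 216 + 1.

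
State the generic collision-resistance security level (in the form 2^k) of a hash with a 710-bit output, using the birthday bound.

Step 1: The birthday paradox gives collision probability ~50% after sqrt(2^n) = 2^(n/2) hashes.
Step 2: For 710-bit output: 2^(710/2) = 2^355.
Step 3: Approximately 2^355 hash computations needed.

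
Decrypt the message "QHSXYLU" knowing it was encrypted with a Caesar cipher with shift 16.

Step 1: Reverse the shift by subtracting 16 from each letter position.
  Q (position 16) -> position (16-16) mod 26 = 0 -> A
  H (position 7) -> position (7-16) mod 26 = 17 -> R
  S (position 18) -> position (18-16) mod 26 = 2 -> C
  X (position 23) -> position (23-16) mod 26 = 7 -> H
  Y (position 24) -> position (24-16) mod 26 = 8 -> I
  L (position 11) -> position (11-16) mod 26 = 21 -> V
  U (position 20) -> position (20-16) mod 26 = 4 -> E
Decrypted message: ARCHIVE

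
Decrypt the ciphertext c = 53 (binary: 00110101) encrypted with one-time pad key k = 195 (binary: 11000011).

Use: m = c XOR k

Step 1: XOR ciphertext with key:
  Ciphertext: 00110101
  Key:        11000011
  XOR:        11110110
Step 2: Plaintext = 11110110 = 246 in decimal.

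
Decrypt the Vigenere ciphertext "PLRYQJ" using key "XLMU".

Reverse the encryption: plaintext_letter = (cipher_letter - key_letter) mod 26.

Step 1: Extend key: XLMUXL
Step 2: Decrypt each letter (c - k) mod 26:
  P(15) - X(23) = (15-23) mod 26 = 18 = S
  L(11) - L(11) = (11-11) mod 26 = 0 = A
  R(17) - M(12) = (17-12) mod 26 = 5 = F
  Y(24) - U(20) = (24-20) mod 26 = 4 = E
  Q(16) - X(23) = (16-23) mod 26 = 19 = T
  J(9) - L(11) = (9-11) mod 26 = 24 = Y
Plaintext: SAFETY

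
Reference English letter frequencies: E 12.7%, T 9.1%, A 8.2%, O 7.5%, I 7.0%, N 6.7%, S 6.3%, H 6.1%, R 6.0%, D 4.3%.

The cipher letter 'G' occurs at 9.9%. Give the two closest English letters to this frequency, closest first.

Step 1: Observed frequency of 'G' is 9.9%.
Step 2: Compute distances to each reference frequency and sort:
  T (9.1%): difference = 0.8% <-- BEST
  A (8.2%): difference = 1.7% <-- RUNNER-UP
  O (7.5%): difference = 2.4%
  E (12.7%): difference = 2.8%
  I (7.0%): difference = 2.9%
Step 3: Most likely is 'T' (9.1%, diff 0.8%); second most likely is 'A' (8.2%, diff 1.7%).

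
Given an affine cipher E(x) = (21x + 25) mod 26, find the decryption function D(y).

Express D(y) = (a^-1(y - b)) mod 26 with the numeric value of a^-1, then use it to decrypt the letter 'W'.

Step 1: Find a^-1, the modular inverse of 21 mod 26.
Step 2: We need 21 * a^-1 = 1 (mod 26).
Step 3: 21 * 5 = 105 = 4 * 26 + 1, so a^-1 = 5.
Step 4: D(y) = 5(y - 25) mod 26.
Step 5: Apply to 'W' (y = 22): D(22) = 5 * (22 - 25) mod 26 = 5 * -3 mod 26 = 11 -> 'L'.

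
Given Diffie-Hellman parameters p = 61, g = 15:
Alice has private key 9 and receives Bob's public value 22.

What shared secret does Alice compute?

Step 1: s = B^a mod p = 22^9 mod 61.
  22^1 mod 61 = 22
  22^2 mod 61 = (22 * 22) mod 61 = 57
  22^3 mod 61 = (57 * 22) mod 61 = 34
  22^4 mod 61 = (34 * 22) mod 61 = 16
  22^5 mod 61 = (16 * 22) mod 61 = 47
  22^6 mod 61 = (47 * 22) mod 61 = 58
  22^7 mod 61 = (58 * 22) mod 61 = 56
  22^8 mod 61 = (56 * 22) mod 61 = 12
  22^9 mod 61 = (12 * 22) mod 61 = 20
Result: shared secret = 20.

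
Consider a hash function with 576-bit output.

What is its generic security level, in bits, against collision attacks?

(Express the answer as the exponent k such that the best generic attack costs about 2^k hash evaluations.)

Step 1: The hash has a 576-bit output.
Step 2: Collision resistance means it should be infeasible to find any x != y with h(x) = h(y).
By the birthday bound, a generic collision search succeeds after about sqrt(2^576) = 2^(576/2) = 2^288 evaluations.
Step 3: Security level = 288 bits.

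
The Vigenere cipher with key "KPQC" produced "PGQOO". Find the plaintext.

Step 1: Extend key: KPQCK
Step 2: Decrypt each letter (c - k) mod 26:
  P(15) - K(10) = (15-10) mod 26 = 5 = F
  G(6) - P(15) = (6-15) mod 26 = 17 = R
  Q(16) - Q(16) = (16-16) mod 26 = 0 = A
  O(14) - C(2) = (14-2) mod 26 = 12 = M
  O(14) - K(10) = (14-10) mod 26 = 4 = E
Plaintext: FRAME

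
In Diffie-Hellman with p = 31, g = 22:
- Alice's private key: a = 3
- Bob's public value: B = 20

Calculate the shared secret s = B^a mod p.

Step 1: s = B^a mod p = 20^3 mod 31.
  20^1 mod 31 = 20
  20^2 mod 31 = (20 * 20) mod 31 = 28
  20^3 mod 31 = (28 * 20) mod 31 = 2
Result: shared secret = 2.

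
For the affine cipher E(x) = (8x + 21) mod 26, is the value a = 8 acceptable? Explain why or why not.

Step 1: Compute gcd(8, 26).
Step 2: gcd(8, 26) = 2.
Since gcd = 2 != 1, 8 shares a common factor with 26, so it cannot be used.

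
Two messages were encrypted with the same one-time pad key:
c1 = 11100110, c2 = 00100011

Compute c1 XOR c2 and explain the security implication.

Step 1: c1 XOR c2 = (m1 XOR k) XOR (m2 XOR k).
Step 2: By XOR associativity/commutativity: = m1 XOR m2 XOR k XOR k = m1 XOR m2.
Step 3: 11100110 XOR 00100011 = 11000101 = 197.
Step 4: The key cancels out! An attacker learns m1 XOR m2 = 197, revealing the relationship between plaintexts.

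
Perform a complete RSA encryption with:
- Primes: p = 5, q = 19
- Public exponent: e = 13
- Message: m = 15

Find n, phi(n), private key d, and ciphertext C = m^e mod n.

Step 1: n = 5 * 19 = 95.
Step 2: phi(n) = (5-1)(19-1) = 4 * 18 = 72.
Step 3: Find d = 13^(-1) mod 72 = 61.
  Verify: 13 * 61 = 793 = 1 (mod 72).
Step 4: C = 15^13 mod 95 = 10.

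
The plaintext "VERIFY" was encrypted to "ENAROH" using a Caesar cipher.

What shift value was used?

Step 1: Compare first letters: V (position 21) -> E (position 4).
Step 2: Shift = (4 - 21) mod 26 = 9.
The shift value is 9.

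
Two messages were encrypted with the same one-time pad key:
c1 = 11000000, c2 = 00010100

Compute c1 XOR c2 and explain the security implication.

Step 1: c1 XOR c2 = (m1 XOR k) XOR (m2 XOR k).
Step 2: By XOR associativity/commutativity: = m1 XOR m2 XOR k XOR k = m1 XOR m2.
Step 3: 11000000 XOR 00010100 = 11010100 = 212.
Step 4: The key cancels out! An attacker learns m1 XOR m2 = 212, revealing the relationship between plaintexts.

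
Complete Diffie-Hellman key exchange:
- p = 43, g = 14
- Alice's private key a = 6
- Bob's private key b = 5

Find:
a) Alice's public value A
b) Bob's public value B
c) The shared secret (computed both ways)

Step 1: A = g^a mod p = 14^6 mod 43 = 21.
Step 2: B = g^b mod p = 14^5 mod 43 = 23.
Step 3: Alice computes s = B^a mod p = 23^6 mod 43 = 4.
Step 4: Bob computes s = A^b mod p = 21^5 mod 43 = 4.
Both sides agree: shared secret = 4.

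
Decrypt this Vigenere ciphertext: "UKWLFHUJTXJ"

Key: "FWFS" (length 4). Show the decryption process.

Step 1: Key 'FWFS' has length 4. Extended key: FWFSFWFSFWF
Step 2: Decrypt each position:
  U(20) - F(5) = 15 = P
  K(10) - W(22) = 14 = O
  W(22) - F(5) = 17 = R
  L(11) - S(18) = 19 = T
  F(5) - F(5) = 0 = A
  H(7) - W(22) = 11 = L
  U(20) - F(5) = 15 = P
  J(9) - S(18) = 17 = R
  T(19) - F(5) = 14 = O
  X(23) - W(22) = 1 = B
  J(9) - F(5) = 4 = E
Plaintext: PORTALPROBE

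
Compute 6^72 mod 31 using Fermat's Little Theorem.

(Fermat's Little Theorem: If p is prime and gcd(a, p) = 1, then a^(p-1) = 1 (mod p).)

Step 1: Since 31 is prime, by Fermat's Little Theorem: 6^30 = 1 (mod 31).
Step 2: Reduce exponent: 72 mod 30 = 12.
Step 3: So 6^72 = 6^12 (mod 31).
Step 4: 6^12 mod 31 = 1.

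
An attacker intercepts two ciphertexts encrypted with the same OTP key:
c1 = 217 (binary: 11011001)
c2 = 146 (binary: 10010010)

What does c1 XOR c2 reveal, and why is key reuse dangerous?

Step 1: c1 XOR c2 = (m1 XOR k) XOR (m2 XOR k).
Step 2: By XOR associativity/commutativity: = m1 XOR m2 XOR k XOR k = m1 XOR m2.
Step 3: 11011001 XOR 10010010 = 01001011 = 75.
Step 4: The key cancels out! An attacker learns m1 XOR m2 = 75, revealing the relationship between plaintexts.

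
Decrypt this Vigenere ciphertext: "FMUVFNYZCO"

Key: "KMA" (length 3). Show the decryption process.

Step 1: Key 'KMA' has length 3. Extended key: KMAKMAKMAK
Step 2: Decrypt each position:
  F(5) - K(10) = 21 = V
  M(12) - M(12) = 0 = A
  U(20) - A(0) = 20 = U
  V(21) - K(10) = 11 = L
  F(5) - M(12) = 19 = T
  N(13) - A(0) = 13 = N
  Y(24) - K(10) = 14 = O
  Z(25) - M(12) = 13 = N
  C(2) - A(0) = 2 = C
  O(14) - K(10) = 4 = E
Plaintext: VAULTNONCE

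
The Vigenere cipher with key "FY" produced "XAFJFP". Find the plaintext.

Step 1: Extend key: FYFYFY
Step 2: Decrypt each letter (c - k) mod 26:
  X(23) - F(5) = (23-5) mod 26 = 18 = S
  A(0) - Y(24) = (0-24) mod 26 = 2 = C
  F(5) - F(5) = (5-5) mod 26 = 0 = A
  J(9) - Y(24) = (9-24) mod 26 = 11 = L
  F(5) - F(5) = (5-5) mod 26 = 0 = A
  P(15) - Y(24) = (15-24) mod 26 = 17 = R
Plaintext: SCALAR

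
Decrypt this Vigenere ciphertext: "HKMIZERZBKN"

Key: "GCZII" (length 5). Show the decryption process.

Step 1: Key 'GCZII' has length 5. Extended key: GCZIIGCZIIG
Step 2: Decrypt each position:
  H(7) - G(6) = 1 = B
  K(10) - C(2) = 8 = I
  M(12) - Z(25) = 13 = N
  I(8) - I(8) = 0 = A
  Z(25) - I(8) = 17 = R
  E(4) - G(6) = 24 = Y
  R(17) - C(2) = 15 = P
  Z(25) - Z(25) = 0 = A
  B(1) - I(8) = 19 = T
  K(10) - I(8) = 2 = C
  N(13) - G(6) = 7 = H
Plaintext: BINARYPATCH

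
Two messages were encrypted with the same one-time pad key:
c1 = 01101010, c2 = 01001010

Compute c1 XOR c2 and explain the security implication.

Step 1: c1 XOR c2 = (m1 XOR k) XOR (m2 XOR k).
Step 2: By XOR associativity/commutativity: = m1 XOR m2 XOR k XOR k = m1 XOR m2.
Step 3: 01101010 XOR 01001010 = 00100000 = 32.
Step 4: The key cancels out! An attacker learns m1 XOR m2 = 32, revealing the relationship between plaintexts.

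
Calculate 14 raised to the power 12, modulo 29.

Step 1: Compute 14^12 mod 29 step by step, reducing modulo 29 at each step.
  14^1 mod 29 = 14
  14^2 mod 29 = (14 * 14) mod 29 = 22
  14^3 mod 29 = (22 * 14) mod 29 = 18
  14^4 mod 29 = (18 * 14) mod 29 = 20
  14^5 mod 29 = (20 * 14) mod 29 = 19
  14^6 mod 29 = (19 * 14) mod 29 = 5
  14^7 mod 29 = (5 * 14) mod 29 = 12
  14^8 mod 29 = (12 * 14) mod 29 = 23
  14^9 mod 29 = (23 * 14) mod 29 = 3
  14^10 mod 29 = (3 * 14) mod 29 = 13
  14^11 mod 29 = (13 * 14) mod 29 = 8
  14^12 mod 29 = (8 * 14) mod 29 = 25
Step 2: Result = 25.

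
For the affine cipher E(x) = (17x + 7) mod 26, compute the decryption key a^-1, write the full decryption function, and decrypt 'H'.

Step 1: Find a^-1, the modular inverse of 17 mod 26.
Step 2: We need 17 * a^-1 = 1 (mod 26).
Step 3: 17 * 23 = 391 = 15 * 26 + 1, so a^-1 = 23.
Step 4: D(y) = 23(y - 7) mod 26.
Step 5: Apply to 'H' (y = 7): D(7) = 23 * (7 - 7) mod 26 = 23 * 0 mod 26 = 0 -> 'A'.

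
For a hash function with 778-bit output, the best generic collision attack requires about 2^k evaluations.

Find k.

Step 1: The hash has a 778-bit output.
Step 2: Collision resistance means it should be infeasible to find any x != y with h(x) = h(y).
By the birthday bound, a generic collision search succeeds after about sqrt(2^778) = 2^(778/2) = 2^389 evaluations.
Step 3: Security level = 389 bits.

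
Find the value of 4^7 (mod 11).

Step 1: Compute 4^7 mod 11 step by step, reducing modulo 11 at each step.
  4^1 mod 11 = 4
  4^2 mod 11 = (4 * 4) mod 11 = 5
  4^3 mod 11 = (5 * 4) mod 11 = 9
  4^4 mod 11 = (9 * 4) mod 11 = 3
  4^5 mod 11 = (3 * 4) mod 11 = 1
  4^6 mod 11 = (1 * 4) mod 11 = 4
  4^7 mod 11 = (4 * 4) mod 11 = 5
Step 2: Result = 5.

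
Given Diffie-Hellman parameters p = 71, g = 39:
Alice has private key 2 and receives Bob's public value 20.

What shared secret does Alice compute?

Step 1: s = B^a mod p = 20^2 mod 71.
  20^1 mod 71 = 20
  20^2 mod 71 = (20 * 20) mod 71 = 45
Result: shared secret = 45.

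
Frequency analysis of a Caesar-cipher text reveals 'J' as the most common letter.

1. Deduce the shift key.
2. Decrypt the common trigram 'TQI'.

Step 1: In English, 'E' is the most frequent letter (12.7%).
Step 2: The most frequent ciphertext letter is 'J' (position 9).
Step 3: Shift = (9 - 4) mod 26 = 5.
Step 4: Decrypt 'TQI' by shifting back 5:
  T -> O
  Q -> L
  I -> D
Step 5: 'TQI' decrypts to 'OLD'.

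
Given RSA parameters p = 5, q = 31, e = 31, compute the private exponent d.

Step 1: n = 5 * 31 = 155.
Step 2: phi(n) = 4 * 30 = 120.
Step 3: Find d such that 31 * d = 1 (mod 120).
Step 4: d = 31^(-1) mod 120 = 31.
Verification: 31 * 31 = 961 = 8 * 120 + 1.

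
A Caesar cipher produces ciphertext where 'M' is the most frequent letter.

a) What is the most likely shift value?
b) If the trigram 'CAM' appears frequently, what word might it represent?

Step 1: In English, 'E' is the most frequent letter (12.7%).
Step 2: The most frequent ciphertext letter is 'M' (position 12).
Step 3: Shift = (12 - 4) mod 26 = 8.
Step 4: Decrypt 'CAM' by shifting back 8:
  C -> U
  A -> S
  M -> E
Step 5: 'CAM' decrypts to 'USE'.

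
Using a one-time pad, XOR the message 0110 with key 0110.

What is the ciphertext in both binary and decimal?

Step 1: Write out the XOR operation bit by bit:
  Message: 0110
  Key:     0110
  XOR:     0000
Step 2: Convert to decimal: 0000 = 0.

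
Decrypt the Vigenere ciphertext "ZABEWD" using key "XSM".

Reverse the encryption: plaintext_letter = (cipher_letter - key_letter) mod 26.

Step 1: Extend key: XSMXSM
Step 2: Decrypt each letter (c - k) mod 26:
  Z(25) - X(23) = (25-23) mod 26 = 2 = C
  A(0) - S(18) = (0-18) mod 26 = 8 = I
  B(1) - M(12) = (1-12) mod 26 = 15 = P
  E(4) - X(23) = (4-23) mod 26 = 7 = H
  W(22) - S(18) = (22-18) mod 26 = 4 = E
  D(3) - M(12) = (3-12) mod 26 = 17 = R
Plaintext: CIPHER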